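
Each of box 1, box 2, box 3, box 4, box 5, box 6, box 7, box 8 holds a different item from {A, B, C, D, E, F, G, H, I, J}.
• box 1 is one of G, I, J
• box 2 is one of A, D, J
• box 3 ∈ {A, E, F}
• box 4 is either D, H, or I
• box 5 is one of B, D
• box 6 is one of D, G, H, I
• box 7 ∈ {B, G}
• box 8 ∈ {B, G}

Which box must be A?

box 2

The 2 variables box 7 and box 8 are confined to {B, G}, which locks those values in; drop them from box 1, box 5, box 6.
That leaves box 5 = D. Remove D from box 2, box 4, box 6.
box 4 and box 6 share exactly the 2 values {H, I}; by pigeonhole those values go to them, so strike H, I from box 1.
box 1 must be J (only option left). So box 2 can't be J.
So A goes to box 2.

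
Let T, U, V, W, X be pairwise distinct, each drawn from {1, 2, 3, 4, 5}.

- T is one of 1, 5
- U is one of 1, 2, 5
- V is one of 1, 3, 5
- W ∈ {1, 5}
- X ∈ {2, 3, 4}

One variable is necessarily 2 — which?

U

The 5 variables together cover exactly {1, 2, 3, 4, 5} — 5 values for 5 variables — and 4 appears only in X's list, so X = 4.
Among the 4 still-open variables, 2 fits only U (and all 4 values in {1, 2, 3, 5} must be used), so U = 2.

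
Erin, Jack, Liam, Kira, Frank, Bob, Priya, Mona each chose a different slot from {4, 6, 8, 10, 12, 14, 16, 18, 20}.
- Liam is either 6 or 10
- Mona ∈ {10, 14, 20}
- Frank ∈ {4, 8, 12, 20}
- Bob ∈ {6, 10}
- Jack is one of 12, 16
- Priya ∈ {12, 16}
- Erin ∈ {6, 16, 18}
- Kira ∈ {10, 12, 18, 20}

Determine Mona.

14

Jack and Priya share exactly the 2 values {12, 16}; by pigeonhole those values go to them, so strike 12, 16 from Erin, Kira, Frank.
The 2 variables Liam and Bob are confined to {6, 10}, which locks those values in; drop them from Erin, Kira, Mona.
Erin's domain is down to {18}, so Erin = 18. Strike 18 from Kira.
Kira has just one choice, so Kira = 20. Remove 20 from Frank, Mona.
So Mona = 14.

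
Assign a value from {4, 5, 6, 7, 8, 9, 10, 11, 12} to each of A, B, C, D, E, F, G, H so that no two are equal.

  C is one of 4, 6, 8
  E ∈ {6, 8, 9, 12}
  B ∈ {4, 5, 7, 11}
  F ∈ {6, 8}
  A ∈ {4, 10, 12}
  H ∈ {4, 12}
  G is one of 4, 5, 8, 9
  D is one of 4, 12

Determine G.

5

D and H between them cover only {4, 12} — a naked pair. Remove those values from A, B, C, E, G.
A's domain is down to {10}, so A = 10.
C and F between them cover only {6, 8} — a naked pair. Remove those values from E, G.
E's domain is down to {9}, so E = 9. Eliminate 9 elsewhere: G.
So G = 5.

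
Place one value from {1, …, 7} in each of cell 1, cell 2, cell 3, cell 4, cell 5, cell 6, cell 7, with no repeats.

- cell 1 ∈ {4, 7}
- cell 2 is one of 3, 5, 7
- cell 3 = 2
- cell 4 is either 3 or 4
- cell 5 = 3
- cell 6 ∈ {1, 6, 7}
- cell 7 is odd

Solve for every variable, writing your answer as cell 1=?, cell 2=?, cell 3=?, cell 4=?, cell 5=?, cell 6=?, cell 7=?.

cell 1=7, cell 2=5, cell 3=2, cell 4=4, cell 5=3, cell 6=6, cell 7=1

cell 3 has just one choice, so cell 3 = 2.
That leaves cell 5 = 3. Remove 3 from cell 2, cell 4, cell 7.
cell 4 must be 4 (only option left). Remove 4 from cell 1.
That leaves cell 1 = 7. Strike 7 from cell 2, cell 6, cell 7.
That leaves cell 2 = 5. So cell 7 can't be 5.
cell 7 must be 1 (only option left). Strike 1 from cell 6.
That leaves cell 6 = 6.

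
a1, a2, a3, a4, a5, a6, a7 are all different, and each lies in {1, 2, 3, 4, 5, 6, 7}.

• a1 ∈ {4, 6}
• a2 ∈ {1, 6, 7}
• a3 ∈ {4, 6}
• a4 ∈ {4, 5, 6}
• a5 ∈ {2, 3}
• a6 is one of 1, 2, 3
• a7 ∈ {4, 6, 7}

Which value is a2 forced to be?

The 7 variables draw from only 7 values {1, 2, 3, 4, 5, 6, 7}, so each is used; only a4 can be 5, hence a4 = 5.
a1 and a3 between them cover only {4, 6} — a naked pair. Remove those values from a2, a7.
That leaves a7 = 7. Eliminate 7 elsewhere: a2.
So a2 = 1.

1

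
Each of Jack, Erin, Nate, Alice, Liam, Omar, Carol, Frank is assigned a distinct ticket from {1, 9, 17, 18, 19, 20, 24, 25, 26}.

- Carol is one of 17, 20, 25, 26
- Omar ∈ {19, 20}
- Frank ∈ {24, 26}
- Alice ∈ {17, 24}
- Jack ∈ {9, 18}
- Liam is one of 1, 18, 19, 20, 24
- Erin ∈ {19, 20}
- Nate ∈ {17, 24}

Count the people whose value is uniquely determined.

Erin and Omar between them cover only {19, 20} — a naked pair. Remove those values from Liam, Carol.
Nate and Alice between them cover only {17, 24} — a naked pair. Remove those values from Liam, Carol, Frank.
Frank must be 26 (only option left). Strike 26 from Carol.
Carol has just one choice, so Carol = 25.
Determined: Carol=25, Frank=26. The other people each still have more than one consistent value. That makes 2.

2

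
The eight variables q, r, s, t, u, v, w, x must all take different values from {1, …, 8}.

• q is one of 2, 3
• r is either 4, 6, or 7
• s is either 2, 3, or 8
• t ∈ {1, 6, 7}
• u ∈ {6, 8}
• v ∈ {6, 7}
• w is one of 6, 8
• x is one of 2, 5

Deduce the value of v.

Among the 8 variables, 1 fits only t (and all 8 values in {1, 2, 3, 4, 5, 6, 7, 8} must be used), so t = 1.
The 7 still-open variables together cover exactly {2, 3, 4, 5, 6, 7, 8} — 7 values for 7 variables — and 4 appears only in r's list, so r = 4.
The 6 still-open variables together cover exactly {2, 3, 5, 6, 7, 8} — 6 values for 6 variables — and 5 appears only in x's list, so x = 5.
The 5 still-open variables draw from only 5 values {2, 3, 6, 7, 8}, so each is used; only v can be 7, hence v = 7.

7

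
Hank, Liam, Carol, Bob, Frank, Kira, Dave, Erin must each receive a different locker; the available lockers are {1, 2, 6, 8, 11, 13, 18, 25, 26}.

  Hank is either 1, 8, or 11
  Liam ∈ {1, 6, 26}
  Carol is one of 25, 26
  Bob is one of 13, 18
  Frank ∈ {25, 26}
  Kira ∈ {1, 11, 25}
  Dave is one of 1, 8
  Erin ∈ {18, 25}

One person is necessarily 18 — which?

Erin

The 8 variables together cover exactly {1, 6, 8, 11, 13, 18, 25, 26} — 8 values for 8 variables — and 6 appears only in Liam's list, so Liam = 6.
The 7 still-open variables draw from only 7 values {1, 8, 11, 13, 18, 25, 26}, so each is used; only Bob can be 13, hence Bob = 13.
Among the 6 still-open variables, 18 fits only Erin (and all 6 values in {1, 8, 11, 18, 25, 26} must be used), so Erin = 18.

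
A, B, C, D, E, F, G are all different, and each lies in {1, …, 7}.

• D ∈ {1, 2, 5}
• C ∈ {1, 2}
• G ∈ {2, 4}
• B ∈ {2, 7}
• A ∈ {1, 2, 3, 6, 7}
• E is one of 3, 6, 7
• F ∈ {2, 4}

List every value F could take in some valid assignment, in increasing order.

The 7 variables draw from only 7 values {1, 2, 3, 4, 5, 6, 7}, so each is used; only D can be 5, hence D = 5.
The 2 variables F and G are confined to {2, 4}, which locks those values in; drop them from A, B, C.
B's domain is down to {7}, so B = 7. Remove 7 from A, E.
C's domain is down to {1}, so C = 1. Strike 1 from A.
No further eliminations apply; F can still be any of 2, 4.

2, 4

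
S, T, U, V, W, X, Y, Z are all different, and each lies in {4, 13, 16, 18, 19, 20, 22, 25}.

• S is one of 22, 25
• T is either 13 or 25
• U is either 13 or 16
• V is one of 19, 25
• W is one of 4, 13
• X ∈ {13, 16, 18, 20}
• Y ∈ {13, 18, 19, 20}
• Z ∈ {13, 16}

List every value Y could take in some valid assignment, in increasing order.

18, 20

The 8 variables together cover exactly {4, 13, 16, 18, 19, 20, 22, 25} — 8 values for 8 variables — and 4 appears only in W's list, so W = 4.
The 7 still-open variables draw from only 7 values {13, 16, 18, 19, 20, 22, 25}, so each is used; only S can be 22, hence S = 22.
The 2 variables U and Z are confined to {13, 16}, which locks those values in; drop them from T, X, Y.
That leaves T = 25. Remove 25 from V.
V's domain is down to {19}, so V = 19. Strike 19 from Y.
No further eliminations apply; Y can still be any of 18, 20.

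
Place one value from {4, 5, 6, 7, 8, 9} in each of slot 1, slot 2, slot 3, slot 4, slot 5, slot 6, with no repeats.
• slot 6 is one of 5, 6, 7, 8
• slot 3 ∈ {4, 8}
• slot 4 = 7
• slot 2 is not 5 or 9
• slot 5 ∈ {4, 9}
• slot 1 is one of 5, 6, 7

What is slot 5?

slot 4 must be 7 (only option left). Eliminate 7 elsewhere: slot 1, slot 2, slot 6.
The 5 still-open variables draw from only 5 values {4, 5, 6, 8, 9}, so each is used; only slot 5 can be 9, hence slot 5 = 9.

9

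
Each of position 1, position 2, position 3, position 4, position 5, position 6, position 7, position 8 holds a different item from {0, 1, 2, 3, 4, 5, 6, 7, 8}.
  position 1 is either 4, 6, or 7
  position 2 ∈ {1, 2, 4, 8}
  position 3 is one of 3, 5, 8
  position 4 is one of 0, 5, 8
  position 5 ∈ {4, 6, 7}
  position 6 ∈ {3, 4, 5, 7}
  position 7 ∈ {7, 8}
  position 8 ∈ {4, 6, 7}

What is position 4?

position 1, position 5, position 8 share exactly the 3 values {4, 6, 7}; by pigeonhole those values go to them, so strike 4, 6, 7 from position 2, position 6, position 7.
position 7 has just one choice, so position 7 = 8. Remove 8 from position 2, position 3, position 4.
position 3 and position 6 share exactly the 2 values {3, 5}; by pigeonhole those values go to them, so strike 3, 5 from position 4.
So position 4 = 0.

0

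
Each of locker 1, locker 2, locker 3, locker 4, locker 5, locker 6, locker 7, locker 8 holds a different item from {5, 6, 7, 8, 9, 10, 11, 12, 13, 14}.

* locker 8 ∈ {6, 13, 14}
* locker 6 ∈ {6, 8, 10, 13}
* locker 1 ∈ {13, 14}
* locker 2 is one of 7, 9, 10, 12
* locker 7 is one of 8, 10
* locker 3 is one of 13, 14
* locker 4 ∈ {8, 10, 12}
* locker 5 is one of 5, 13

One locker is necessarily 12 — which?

locker 4

locker 1 and locker 3 share exactly the 2 values {13, 14}; by pigeonhole those values go to them, so strike 13, 14 from locker 5, locker 6, locker 8.
locker 5 has just one choice, so locker 5 = 5.
That leaves locker 8 = 6. Remove 6 from locker 6.
locker 6 and locker 7 share exactly the 2 values {8, 10}; by pigeonhole those values go to them, so strike 8, 10 from locker 2, locker 4.
So 12 goes to locker 4.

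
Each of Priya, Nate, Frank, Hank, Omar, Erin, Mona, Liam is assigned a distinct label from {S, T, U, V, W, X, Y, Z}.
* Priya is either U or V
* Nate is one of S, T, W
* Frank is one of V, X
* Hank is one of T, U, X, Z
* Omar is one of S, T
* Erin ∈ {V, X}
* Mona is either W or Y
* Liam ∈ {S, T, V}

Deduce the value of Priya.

The 8 variables draw from only 8 values {S, T, U, V, W, X, Y, Z}, so each is used; only Mona can be Y, hence Mona = Y.
The 7 still-open variables draw from only 7 values {S, T, U, V, W, X, Z}, so each is used; only Nate can be W, hence Nate = W.
Among the 6 still-open variables, Z fits only Hank (and all 6 values in {S, T, U, V, X, Z} must be used), so Hank = Z.
The 5 still-open variables together cover exactly {S, T, U, V, X} — 5 values for 5 variables — and U appears only in Priya's list, so Priya = U.

U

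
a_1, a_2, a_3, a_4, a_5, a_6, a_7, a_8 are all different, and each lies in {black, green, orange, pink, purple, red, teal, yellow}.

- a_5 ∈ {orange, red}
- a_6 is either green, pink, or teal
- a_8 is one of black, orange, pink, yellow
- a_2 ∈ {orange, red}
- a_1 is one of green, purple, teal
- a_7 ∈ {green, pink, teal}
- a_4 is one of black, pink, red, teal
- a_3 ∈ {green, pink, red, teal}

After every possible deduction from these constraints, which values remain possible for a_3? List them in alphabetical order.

Among the 8 variables, purple fits only a_1 (and all 8 values in {black, green, orange, pink, purple, red, teal, yellow} must be used), so a_1 = purple.
The 7 still-open variables together cover exactly {black, green, orange, pink, red, teal, yellow} — 7 values for 7 variables — and yellow appears only in a_8's list, so a_8 = yellow.
Among the 6 still-open variables, black fits only a_4 (and all 6 values in {black, green, orange, pink, red, teal} must be used), so a_4 = black.
a_2 and a_5 between them cover only {orange, red} — a naked pair. Remove those values from a_3.
No further eliminations apply; a_3 can still be any of green, pink, teal.

green, pink, teal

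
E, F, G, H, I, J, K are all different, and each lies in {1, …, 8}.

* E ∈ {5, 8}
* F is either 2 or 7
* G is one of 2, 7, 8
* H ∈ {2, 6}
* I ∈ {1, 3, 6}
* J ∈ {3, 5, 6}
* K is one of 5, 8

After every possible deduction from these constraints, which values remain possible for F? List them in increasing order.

Among the 7 variables, 1 fits only I (and all 7 values in {1, 2, 3, 5, 6, 7, 8} must be used), so I = 1.
Among the 6 still-open variables, 3 fits only J (and all 6 values in {2, 3, 5, 6, 7, 8} must be used), so J = 3.
The 5 still-open variables together cover exactly {2, 5, 6, 7, 8} — 5 values for 5 variables — and 6 appears only in H's list, so H = 6.
The 2 variables E and K are confined to {5, 8}, which locks those values in; drop them from G.
No further eliminations apply; F can still be any of 2, 7.

2, 7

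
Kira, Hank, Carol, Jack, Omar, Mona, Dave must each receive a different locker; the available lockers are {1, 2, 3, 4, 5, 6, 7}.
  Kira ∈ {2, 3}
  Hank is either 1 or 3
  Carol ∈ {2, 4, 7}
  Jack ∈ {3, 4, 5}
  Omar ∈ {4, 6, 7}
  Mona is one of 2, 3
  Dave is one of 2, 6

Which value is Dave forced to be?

The 7 variables together cover exactly {1, 2, 3, 4, 5, 6, 7} — 7 values for 7 variables — and 1 appears only in Hank's list, so Hank = 1.
Among the 6 still-open variables, 5 fits only Jack (and all 6 values in {2, 3, 4, 5, 6, 7} must be used), so Jack = 5.
Kira and Mona between them cover only {2, 3} — a naked pair. Remove those values from Carol, Dave.
So Dave = 6.

6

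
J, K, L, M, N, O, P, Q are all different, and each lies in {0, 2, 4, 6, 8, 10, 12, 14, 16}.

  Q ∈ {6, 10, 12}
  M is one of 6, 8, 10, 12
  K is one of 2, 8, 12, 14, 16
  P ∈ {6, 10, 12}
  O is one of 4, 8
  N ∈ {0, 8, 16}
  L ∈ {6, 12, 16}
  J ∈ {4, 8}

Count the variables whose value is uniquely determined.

2

The 2 variables J and O are confined to {4, 8}, which locks those values in; drop them from K, M, N.
The 3 variables M, P, Q are confined to {6, 10, 12}, which locks those values in; drop them from K, L.
L's domain is down to {16}, so L = 16. Eliminate 16 elsewhere: K, N.
That leaves N = 0.
Determined: L=16, N=0. The other variables each still have more than one consistent value. That makes 2.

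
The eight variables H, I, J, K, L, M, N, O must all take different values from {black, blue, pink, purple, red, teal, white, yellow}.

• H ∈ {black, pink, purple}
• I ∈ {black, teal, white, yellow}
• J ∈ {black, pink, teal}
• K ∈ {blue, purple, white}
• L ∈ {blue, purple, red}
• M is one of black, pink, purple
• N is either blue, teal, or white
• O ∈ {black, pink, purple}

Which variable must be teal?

The 8 variables draw from only 8 values {black, blue, pink, purple, red, teal, white, yellow}, so each is used; only L can be red, hence L = red.
The 7 still-open variables draw from only 7 values {black, blue, pink, purple, teal, white, yellow}, so each is used; only I can be yellow, hence I = yellow.
H, M, O share exactly the 3 values {black, pink, purple}; by pigeonhole those values go to them, so strike black, pink, purple from J, K.
So teal goes to J.

J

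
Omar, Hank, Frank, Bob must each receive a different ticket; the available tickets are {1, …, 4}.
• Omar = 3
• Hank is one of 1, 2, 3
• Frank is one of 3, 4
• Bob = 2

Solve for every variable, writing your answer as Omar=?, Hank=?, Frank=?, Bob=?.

Omar=3, Hank=1, Frank=4, Bob=2

Omar's domain is down to {3}, so Omar = 3. Eliminate 3 elsewhere: Hank, Frank.
Frank must be 4 (only option left).
Bob's domain is down to {2}, so Bob = 2. Remove 2 from Hank.
Hank must be 1 (only option left).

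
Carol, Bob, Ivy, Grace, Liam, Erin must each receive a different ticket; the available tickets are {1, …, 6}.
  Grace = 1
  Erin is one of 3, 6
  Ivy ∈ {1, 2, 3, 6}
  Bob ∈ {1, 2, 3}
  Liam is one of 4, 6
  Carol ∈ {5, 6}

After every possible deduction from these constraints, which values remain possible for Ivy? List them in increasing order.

2, 3, 6

Grace must be 1 (only option left). Remove 1 from Bob, Ivy.
The 5 still-open variables together cover exactly {2, 3, 4, 5, 6} — 5 values for 5 variables — and 4 appears only in Liam's list, so Liam = 4.
The 4 still-open variables draw from only 4 values {2, 3, 5, 6}, so each is used; only Carol can be 5, hence Carol = 5.
No further eliminations apply; Ivy can still be any of 2, 3, 6.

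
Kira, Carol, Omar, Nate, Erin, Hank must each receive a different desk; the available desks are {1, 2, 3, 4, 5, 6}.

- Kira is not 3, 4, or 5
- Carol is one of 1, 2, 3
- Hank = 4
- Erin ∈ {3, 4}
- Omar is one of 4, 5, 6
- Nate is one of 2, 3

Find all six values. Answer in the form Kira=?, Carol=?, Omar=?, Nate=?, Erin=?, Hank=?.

Kira=6, Carol=1, Omar=5, Nate=2, Erin=3, Hank=4

Hank must be 4 (only option left). So Omar, Erin can't be 4.
Erin's domain is down to {3}, so Erin = 3. Eliminate 3 elsewhere: Carol, Nate.
Nate's domain is down to {2}, so Nate = 2. Eliminate 2 elsewhere: Kira, Carol.
Carol must be 1 (only option left). So Kira can't be 1.
That leaves Kira = 6. Remove 6 from Omar.
Omar's domain is down to {5}, so Omar = 5.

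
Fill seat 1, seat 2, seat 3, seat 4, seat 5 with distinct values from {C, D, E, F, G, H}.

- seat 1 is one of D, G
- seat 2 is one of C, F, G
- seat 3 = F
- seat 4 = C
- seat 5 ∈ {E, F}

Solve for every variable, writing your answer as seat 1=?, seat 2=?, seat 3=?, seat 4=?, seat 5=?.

seat 3 must be F (only option left). So seat 2, seat 5 can't be F.
seat 4 must be C (only option left). Strike C from seat 2.
seat 5 must be E (only option left).
seat 2 has just one choice, so seat 2 = G. Remove G from seat 1.
seat 1's domain is down to {D}, so seat 1 = D.

seat 1=D, seat 2=G, seat 3=F, seat 4=C, seat 5=E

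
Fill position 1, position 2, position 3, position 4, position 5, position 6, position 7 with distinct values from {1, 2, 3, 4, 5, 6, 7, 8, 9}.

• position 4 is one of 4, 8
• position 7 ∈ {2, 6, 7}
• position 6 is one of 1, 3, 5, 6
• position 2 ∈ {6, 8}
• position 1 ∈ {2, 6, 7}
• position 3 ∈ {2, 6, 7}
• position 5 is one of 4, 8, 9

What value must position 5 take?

position 1, position 3, position 7 between them cover only {2, 6, 7} — a naked triple. Remove those values from position 2, position 6.
position 2 has just one choice, so position 2 = 8. So position 4, position 5 can't be 8.
position 4's domain is down to {4}, so position 4 = 4. Eliminate 4 elsewhere: position 5.
So position 5 = 9.

9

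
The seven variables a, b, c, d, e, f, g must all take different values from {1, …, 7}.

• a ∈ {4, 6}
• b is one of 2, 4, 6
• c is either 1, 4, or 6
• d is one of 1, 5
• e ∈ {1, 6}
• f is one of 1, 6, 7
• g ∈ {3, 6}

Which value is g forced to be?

The 7 variables draw from only 7 values {1, 2, 3, 4, 5, 6, 7}, so each is used; only b can be 2, hence b = 2.
The 6 still-open variables together cover exactly {1, 3, 4, 5, 6, 7} — 6 values for 6 variables — and 3 appears only in g's list, so g = 3.

3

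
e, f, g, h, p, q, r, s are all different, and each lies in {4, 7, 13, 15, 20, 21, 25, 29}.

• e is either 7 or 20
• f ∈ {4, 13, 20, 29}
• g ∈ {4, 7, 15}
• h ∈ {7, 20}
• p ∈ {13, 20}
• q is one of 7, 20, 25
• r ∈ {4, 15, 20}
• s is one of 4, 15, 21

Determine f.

29

The 8 variables draw from only 8 values {4, 7, 13, 15, 20, 21, 25, 29}, so each is used; only s can be 21, hence s = 21.
The 7 still-open variables draw from only 7 values {4, 7, 13, 15, 20, 25, 29}, so each is used; only q can be 25, hence q = 25.
Among the 6 still-open variables, 29 fits only f (and all 6 values in {4, 7, 13, 15, 20, 29} must be used), so f = 29.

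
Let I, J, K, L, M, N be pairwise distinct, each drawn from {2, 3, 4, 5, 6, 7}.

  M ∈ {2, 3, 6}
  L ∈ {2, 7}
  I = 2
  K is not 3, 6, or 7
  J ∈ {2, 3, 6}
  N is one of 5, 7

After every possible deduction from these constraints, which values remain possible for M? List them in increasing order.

3, 6

I's domain is down to {2}, so I = 2. So J, K, L, M can't be 2.
L has just one choice, so L = 7. Strike 7 from N.
N has just one choice, so N = 5. Strike 5 from K.
K's domain is down to {4}, so K = 4.
No further eliminations apply; M can still be any of 3, 6.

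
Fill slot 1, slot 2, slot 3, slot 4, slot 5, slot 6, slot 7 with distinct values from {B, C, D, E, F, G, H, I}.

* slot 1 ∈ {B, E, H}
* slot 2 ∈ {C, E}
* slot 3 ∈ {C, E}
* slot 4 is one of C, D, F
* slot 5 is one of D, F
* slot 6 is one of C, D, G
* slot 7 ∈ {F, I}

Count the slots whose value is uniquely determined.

2

The 2 variables slot 2 and slot 3 are confined to {C, E}, which locks those values in; drop them from slot 1, slot 4, slot 6.
The 2 variables slot 4 and slot 5 are confined to {D, F}, which locks those values in; drop them from slot 6, slot 7.
slot 6's domain is down to {G}, so slot 6 = G.
slot 7's domain is down to {I}, so slot 7 = I.
Determined: slot 6=G, slot 7=I. The other slots each still have more than one consistent value. That makes 2.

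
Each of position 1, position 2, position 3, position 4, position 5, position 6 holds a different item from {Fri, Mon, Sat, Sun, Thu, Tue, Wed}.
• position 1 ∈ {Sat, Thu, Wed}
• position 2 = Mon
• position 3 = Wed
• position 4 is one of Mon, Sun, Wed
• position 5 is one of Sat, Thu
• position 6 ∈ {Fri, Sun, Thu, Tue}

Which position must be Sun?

position 2's domain is down to {Mon}, so position 2 = Mon. So position 4 can't be Mon.
position 3's domain is down to {Wed}, so position 3 = Wed. Eliminate Wed elsewhere: position 1, position 4.
So Sun goes to position 4.

position 4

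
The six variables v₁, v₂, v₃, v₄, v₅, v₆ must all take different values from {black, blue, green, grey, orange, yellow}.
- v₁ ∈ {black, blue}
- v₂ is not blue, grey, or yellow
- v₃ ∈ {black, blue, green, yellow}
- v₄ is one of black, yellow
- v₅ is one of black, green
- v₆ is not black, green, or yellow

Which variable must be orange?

The 6 variables draw from only 6 values {black, blue, green, grey, orange, yellow}, so each is used; only v₆ can be grey, hence v₆ = grey.
The 5 still-open variables draw from only 5 values {black, blue, green, orange, yellow}, so each is used; only v₂ can be orange, hence v₂ = orange.

v₂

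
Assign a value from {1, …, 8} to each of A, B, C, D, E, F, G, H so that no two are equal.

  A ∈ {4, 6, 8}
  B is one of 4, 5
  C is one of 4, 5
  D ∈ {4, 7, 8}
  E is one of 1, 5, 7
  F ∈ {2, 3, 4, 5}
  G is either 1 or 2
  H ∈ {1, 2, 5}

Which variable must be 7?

E

The 8 variables together cover exactly {1, 2, 3, 4, 5, 6, 7, 8} — 8 values for 8 variables — and 3 appears only in F's list, so F = 3.
The 7 still-open variables draw from only 7 values {1, 2, 4, 5, 6, 7, 8}, so each is used; only A can be 6, hence A = 6.
Among the 6 still-open variables, 8 fits only D (and all 6 values in {1, 2, 4, 5, 7, 8} must be used), so D = 8.
The 5 still-open variables together cover exactly {1, 2, 4, 5, 7} — 5 values for 5 variables — and 7 appears only in E's list, so E = 7.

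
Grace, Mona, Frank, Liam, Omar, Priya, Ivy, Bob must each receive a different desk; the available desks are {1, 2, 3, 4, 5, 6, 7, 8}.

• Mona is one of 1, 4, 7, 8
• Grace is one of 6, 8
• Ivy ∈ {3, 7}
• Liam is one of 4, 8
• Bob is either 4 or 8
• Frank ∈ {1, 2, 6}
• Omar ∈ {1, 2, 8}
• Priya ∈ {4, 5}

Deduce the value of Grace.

Among the 8 variables, 3 fits only Ivy (and all 8 values in {1, 2, 3, 4, 5, 6, 7, 8} must be used), so Ivy = 3.
The 7 still-open variables draw from only 7 values {1, 2, 4, 5, 6, 7, 8}, so each is used; only Priya can be 5, hence Priya = 5.
Among the 6 still-open variables, 7 fits only Mona (and all 6 values in {1, 2, 4, 6, 7, 8} must be used), so Mona = 7.
The 2 variables Liam and Bob are confined to {4, 8}, which locks those values in; drop them from Grace, Omar.
So Grace = 6.

6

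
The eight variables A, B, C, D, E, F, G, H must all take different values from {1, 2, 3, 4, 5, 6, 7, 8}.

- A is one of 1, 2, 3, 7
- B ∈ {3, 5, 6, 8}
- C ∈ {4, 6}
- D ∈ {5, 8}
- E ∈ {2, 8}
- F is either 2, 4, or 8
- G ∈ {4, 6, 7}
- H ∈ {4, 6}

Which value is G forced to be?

7

Among the 8 variables, 1 fits only A (and all 8 values in {1, 2, 3, 4, 5, 6, 7, 8} must be used), so A = 1.
Among the 7 still-open variables, 3 fits only B (and all 7 values in {2, 3, 4, 5, 6, 7, 8} must be used), so B = 3.
The 6 still-open variables together cover exactly {2, 4, 5, 6, 7, 8} — 6 values for 6 variables — and 5 appears only in D's list, so D = 5.
The 5 still-open variables together cover exactly {2, 4, 6, 7, 8} — 5 values for 5 variables — and 7 appears only in G's list, so G = 7.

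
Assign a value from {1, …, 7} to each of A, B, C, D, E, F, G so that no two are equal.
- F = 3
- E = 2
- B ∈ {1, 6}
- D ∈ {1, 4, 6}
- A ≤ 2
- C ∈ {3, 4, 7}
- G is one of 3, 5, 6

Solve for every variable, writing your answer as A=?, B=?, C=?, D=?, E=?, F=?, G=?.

A=1, B=6, C=7, D=4, E=2, F=3, G=5

E must be 2 (only option left). Remove 2 from A.
F must be 3 (only option left). So C, G can't be 3.
A's domain is down to {1}, so A = 1. Eliminate 1 elsewhere: B, D.
B's domain is down to {6}, so B = 6. Remove 6 from D, G.
D's domain is down to {4}, so D = 4. So C can't be 4.
G must be 5 (only option left).
C has just one choice, so C = 7.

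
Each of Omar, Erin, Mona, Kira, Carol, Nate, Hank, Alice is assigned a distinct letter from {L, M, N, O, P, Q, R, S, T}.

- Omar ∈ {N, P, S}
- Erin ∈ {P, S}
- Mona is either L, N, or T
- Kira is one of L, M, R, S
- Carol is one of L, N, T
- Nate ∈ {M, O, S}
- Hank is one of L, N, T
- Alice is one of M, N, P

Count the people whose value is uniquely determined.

3

The 8 variables draw from only 8 values {L, M, N, O, P, R, S, T}, so each is used; only Nate can be O, hence Nate = O.
The 7 still-open variables together cover exactly {L, M, N, P, R, S, T} — 7 values for 7 variables — and R appears only in Kira's list, so Kira = R.
The 6 still-open variables draw from only 6 values {L, M, N, P, S, T}, so each is used; only Alice can be M, hence Alice = M.
Mona, Carol, Hank between them cover only {L, N, T} — a naked triple. Remove those values from Omar.
Determined: Kira=R, Nate=O, Alice=M. The other people each still have more than one consistent value. That makes 3.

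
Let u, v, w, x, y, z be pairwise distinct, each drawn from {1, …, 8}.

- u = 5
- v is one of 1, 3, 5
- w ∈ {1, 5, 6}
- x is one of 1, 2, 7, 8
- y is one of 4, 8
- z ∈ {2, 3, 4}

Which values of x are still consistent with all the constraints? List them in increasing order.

1, 2, 7, 8

u must be 5 (only option left). Remove 5 from v, w.
No further eliminations apply; x can still be any of 1, 2, 7, 8.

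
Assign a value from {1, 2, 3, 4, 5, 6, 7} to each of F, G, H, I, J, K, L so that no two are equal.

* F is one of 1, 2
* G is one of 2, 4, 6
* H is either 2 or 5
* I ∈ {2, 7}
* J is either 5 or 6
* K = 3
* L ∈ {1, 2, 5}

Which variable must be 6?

J

K must be 3 (only option left).
The 6 still-open variables draw from only 6 values {1, 2, 4, 5, 6, 7}, so each is used; only G can be 4, hence G = 4.
The 5 still-open variables draw from only 5 values {1, 2, 5, 6, 7}, so each is used; only J can be 6, hence J = 6.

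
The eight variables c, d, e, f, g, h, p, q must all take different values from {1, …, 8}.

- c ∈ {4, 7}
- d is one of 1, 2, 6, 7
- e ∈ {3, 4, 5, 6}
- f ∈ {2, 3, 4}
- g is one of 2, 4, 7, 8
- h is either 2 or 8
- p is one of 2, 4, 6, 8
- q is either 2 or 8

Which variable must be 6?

p

The 8 variables together cover exactly {1, 2, 3, 4, 5, 6, 7, 8} — 8 values for 8 variables — and 1 appears only in d's list, so d = 1.
The 7 still-open variables together cover exactly {2, 3, 4, 5, 6, 7, 8} — 7 values for 7 variables — and 5 appears only in e's list, so e = 5.
Among the 6 still-open variables, 3 fits only f (and all 6 values in {2, 3, 4, 6, 7, 8} must be used), so f = 3.
Among the 5 still-open variables, 6 fits only p (and all 5 values in {2, 4, 6, 7, 8} must be used), so p = 6.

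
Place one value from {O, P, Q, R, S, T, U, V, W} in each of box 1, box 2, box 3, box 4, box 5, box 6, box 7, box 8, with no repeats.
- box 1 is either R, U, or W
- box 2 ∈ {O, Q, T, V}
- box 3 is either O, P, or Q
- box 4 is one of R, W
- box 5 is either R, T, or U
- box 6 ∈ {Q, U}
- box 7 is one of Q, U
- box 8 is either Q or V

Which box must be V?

box 8

The 8 variables draw from only 8 values {O, P, Q, R, T, U, V, W}, so each is used; only box 3 can be P, hence box 3 = P.
Among the 7 still-open variables, O fits only box 2 (and all 7 values in {O, Q, R, T, U, V, W} must be used), so box 2 = O.
The 6 still-open variables draw from only 6 values {Q, R, T, U, V, W}, so each is used; only box 5 can be T, hence box 5 = T.
The 5 still-open variables together cover exactly {Q, R, U, V, W} — 5 values for 5 variables — and V appears only in box 8's list, so box 8 = V.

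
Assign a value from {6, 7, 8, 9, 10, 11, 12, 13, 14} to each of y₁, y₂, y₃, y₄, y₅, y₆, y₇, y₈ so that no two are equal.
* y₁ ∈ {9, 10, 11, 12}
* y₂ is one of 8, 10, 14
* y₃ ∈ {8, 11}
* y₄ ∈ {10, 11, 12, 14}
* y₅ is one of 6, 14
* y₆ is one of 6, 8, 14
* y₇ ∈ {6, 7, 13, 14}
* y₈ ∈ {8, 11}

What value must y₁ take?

The 2 variables y₃ and y₈ are confined to {8, 11}, which locks those values in; drop them from y₁, y₂, y₄, y₆.
The 2 variables y₅ and y₆ are confined to {6, 14}, which locks those values in; drop them from y₂, y₄, y₇.
y₂'s domain is down to {10}, so y₂ = 10. Strike 10 from y₁, y₄.
y₄'s domain is down to {12}, so y₄ = 12. Strike 12 from y₁.
So y₁ = 9.

9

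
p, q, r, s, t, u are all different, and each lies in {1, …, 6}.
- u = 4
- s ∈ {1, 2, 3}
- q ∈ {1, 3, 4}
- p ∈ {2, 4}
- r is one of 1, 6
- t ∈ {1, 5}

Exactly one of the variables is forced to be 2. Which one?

p

u has just one choice, so u = 4. So p, q can't be 4.
So 2 goes to p.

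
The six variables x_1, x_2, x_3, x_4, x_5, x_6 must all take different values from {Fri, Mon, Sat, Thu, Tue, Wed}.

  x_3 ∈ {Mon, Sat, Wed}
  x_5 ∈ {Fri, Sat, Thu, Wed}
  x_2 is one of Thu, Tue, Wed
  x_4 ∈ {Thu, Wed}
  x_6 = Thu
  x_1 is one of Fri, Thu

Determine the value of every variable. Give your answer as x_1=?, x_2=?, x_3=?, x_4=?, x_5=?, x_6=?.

x_1=Fri, x_2=Tue, x_3=Mon, x_4=Wed, x_5=Sat, x_6=Thu

x_6 must be Thu (only option left). Remove Thu from x_1, x_2, x_4, x_5.
x_1 must be Fri (only option left). Strike Fri from x_5.
x_4 has just one choice, so x_4 = Wed. So x_2, x_3, x_5 can't be Wed.
That leaves x_5 = Sat. So x_3 can't be Sat.
x_2 must be Tue (only option left).
That leaves x_3 = Mon.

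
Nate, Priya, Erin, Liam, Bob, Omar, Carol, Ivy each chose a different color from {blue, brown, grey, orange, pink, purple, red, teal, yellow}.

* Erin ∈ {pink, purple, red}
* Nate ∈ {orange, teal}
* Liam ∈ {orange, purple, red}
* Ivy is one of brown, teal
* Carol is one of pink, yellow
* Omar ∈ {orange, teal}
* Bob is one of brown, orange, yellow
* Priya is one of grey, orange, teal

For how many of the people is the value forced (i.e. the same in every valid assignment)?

4

The 8 variables together cover exactly {brown, grey, orange, pink, purple, red, teal, yellow} — 8 values for 8 variables — and grey appears only in Priya's list, so Priya = grey.
Nate and Omar share exactly the 2 values {orange, teal}; by pigeonhole those values go to them, so strike orange, teal from Liam, Bob, Ivy.
Ivy has just one choice, so Ivy = brown. Remove brown from Bob.
Bob must be yellow (only option left). So Carol can't be yellow.
Carol's domain is down to {pink}, so Carol = pink. Strike pink from Erin.
Determined: Priya=grey, Bob=yellow, Carol=pink, Ivy=brown. The other people each still have more than one consistent value. That makes 4.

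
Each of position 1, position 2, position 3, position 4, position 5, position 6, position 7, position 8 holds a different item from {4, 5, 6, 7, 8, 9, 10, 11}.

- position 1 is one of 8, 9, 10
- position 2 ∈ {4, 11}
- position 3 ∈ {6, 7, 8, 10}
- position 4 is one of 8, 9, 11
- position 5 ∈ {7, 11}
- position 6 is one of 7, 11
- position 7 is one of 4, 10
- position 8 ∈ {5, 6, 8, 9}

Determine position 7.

The 8 variables together cover exactly {4, 5, 6, 7, 8, 9, 10, 11} — 8 values for 8 variables — and 5 appears only in position 8's list, so position 8 = 5.
Among the 7 still-open variables, 6 fits only position 3 (and all 7 values in {4, 6, 7, 8, 9, 10, 11} must be used), so position 3 = 6.
position 5 and position 6 share exactly the 2 values {7, 11}; by pigeonhole those values go to them, so strike 7, 11 from position 2, position 4.
That leaves position 2 = 4. So position 7 can't be 4.
So position 7 = 10.

10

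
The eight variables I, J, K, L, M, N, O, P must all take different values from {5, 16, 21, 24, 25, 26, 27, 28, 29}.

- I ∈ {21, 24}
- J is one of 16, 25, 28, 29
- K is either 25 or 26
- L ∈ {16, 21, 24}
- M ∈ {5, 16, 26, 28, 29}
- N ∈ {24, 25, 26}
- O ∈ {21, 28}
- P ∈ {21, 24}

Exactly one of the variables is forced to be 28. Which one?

O

The 8 variables together cover exactly {5, 16, 21, 24, 25, 26, 28, 29} — 8 values for 8 variables — and 5 appears only in M's list, so M = 5.
The 7 still-open variables draw from only 7 values {16, 21, 24, 25, 26, 28, 29}, so each is used; only J can be 29, hence J = 29.
The 6 still-open variables together cover exactly {16, 21, 24, 25, 26, 28} — 6 values for 6 variables — and 16 appears only in L's list, so L = 16.
The 5 still-open variables together cover exactly {21, 24, 25, 26, 28} — 5 values for 5 variables — and 28 appears only in O's list, so O = 28.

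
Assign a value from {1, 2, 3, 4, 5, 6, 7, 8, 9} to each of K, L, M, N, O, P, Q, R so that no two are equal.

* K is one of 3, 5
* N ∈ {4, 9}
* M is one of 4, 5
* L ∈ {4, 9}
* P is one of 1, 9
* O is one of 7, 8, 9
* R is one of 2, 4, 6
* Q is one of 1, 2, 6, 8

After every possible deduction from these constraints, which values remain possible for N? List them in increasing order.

L and N share exactly the 2 values {4, 9}; by pigeonhole those values go to them, so strike 4, 9 from M, O, P, R.
That leaves M = 5. So K can't be 5.
P must be 1 (only option left). So Q can't be 1.
K must be 3 (only option left).
No further eliminations apply; N can still be any of 4, 9.

4, 9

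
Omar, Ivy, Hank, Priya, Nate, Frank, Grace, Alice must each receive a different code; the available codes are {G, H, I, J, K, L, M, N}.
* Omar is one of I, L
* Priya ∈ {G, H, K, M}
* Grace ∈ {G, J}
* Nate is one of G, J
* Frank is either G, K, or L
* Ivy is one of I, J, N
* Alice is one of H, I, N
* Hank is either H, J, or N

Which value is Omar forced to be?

Among the 8 variables, M fits only Priya (and all 8 values in {G, H, I, J, K, L, M, N} must be used), so Priya = M.
The 7 still-open variables draw from only 7 values {G, H, I, J, K, L, N}, so each is used; only Frank can be K, hence Frank = K.
Among the 6 still-open variables, L fits only Omar (and all 6 values in {G, H, I, J, L, N} must be used), so Omar = L.

L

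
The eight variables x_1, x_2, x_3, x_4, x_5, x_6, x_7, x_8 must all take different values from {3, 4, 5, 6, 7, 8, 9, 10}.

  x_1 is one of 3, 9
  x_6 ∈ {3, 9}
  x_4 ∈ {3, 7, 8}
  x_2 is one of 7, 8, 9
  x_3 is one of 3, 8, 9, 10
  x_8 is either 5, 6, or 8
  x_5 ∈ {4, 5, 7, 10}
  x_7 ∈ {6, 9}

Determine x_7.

6

The 8 variables draw from only 8 values {3, 4, 5, 6, 7, 8, 9, 10}, so each is used; only x_5 can be 4, hence x_5 = 4.
The 7 still-open variables together cover exactly {3, 5, 6, 7, 8, 9, 10} — 7 values for 7 variables — and 5 appears only in x_8's list, so x_8 = 5.
The 6 still-open variables together cover exactly {3, 6, 7, 8, 9, 10} — 6 values for 6 variables — and 6 appears only in x_7's list, so x_7 = 6.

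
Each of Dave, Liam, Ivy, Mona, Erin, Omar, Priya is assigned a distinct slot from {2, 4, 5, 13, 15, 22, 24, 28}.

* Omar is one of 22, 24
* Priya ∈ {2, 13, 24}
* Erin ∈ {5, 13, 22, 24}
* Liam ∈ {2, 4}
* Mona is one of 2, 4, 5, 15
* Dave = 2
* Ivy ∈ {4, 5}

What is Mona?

Dave's domain is down to {2}, so Dave = 2. Remove 2 from Liam, Mona, Priya.
That leaves Liam = 4. Strike 4 from Ivy, Mona.
Ivy has just one choice, so Ivy = 5. Remove 5 from Mona, Erin.
So Mona = 15.

15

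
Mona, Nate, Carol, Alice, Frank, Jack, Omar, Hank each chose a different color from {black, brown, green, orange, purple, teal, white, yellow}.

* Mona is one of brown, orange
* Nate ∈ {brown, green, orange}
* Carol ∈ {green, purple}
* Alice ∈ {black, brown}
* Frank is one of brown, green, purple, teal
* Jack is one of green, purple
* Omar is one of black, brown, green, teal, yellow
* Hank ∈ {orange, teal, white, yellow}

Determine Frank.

The 8 variables together cover exactly {black, brown, green, orange, purple, teal, white, yellow} — 8 values for 8 variables — and white appears only in Hank's list, so Hank = white.
The 7 still-open variables draw from only 7 values {black, brown, green, orange, purple, teal, yellow}, so each is used; only Omar can be yellow, hence Omar = yellow.
Among the 6 still-open variables, black fits only Alice (and all 6 values in {black, brown, green, orange, purple, teal} must be used), so Alice = black.
The 5 still-open variables draw from only 5 values {brown, green, orange, purple, teal}, so each is used; only Frank can be teal, hence Frank = teal.

teal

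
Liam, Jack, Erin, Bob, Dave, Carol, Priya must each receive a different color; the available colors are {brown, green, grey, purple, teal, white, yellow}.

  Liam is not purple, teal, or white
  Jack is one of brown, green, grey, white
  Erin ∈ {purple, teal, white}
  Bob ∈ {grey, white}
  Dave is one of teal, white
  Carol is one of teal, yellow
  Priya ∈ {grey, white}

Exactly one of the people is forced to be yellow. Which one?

Carol

The 7 variables draw from only 7 values {brown, green, grey, purple, teal, white, yellow}, so each is used; only Erin can be purple, hence Erin = purple.
Bob and Priya share exactly the 2 values {grey, white}; by pigeonhole those values go to them, so strike grey, white from Liam, Jack, Dave.
That leaves Dave = teal. Remove teal from Carol.
So yellow goes to Carol.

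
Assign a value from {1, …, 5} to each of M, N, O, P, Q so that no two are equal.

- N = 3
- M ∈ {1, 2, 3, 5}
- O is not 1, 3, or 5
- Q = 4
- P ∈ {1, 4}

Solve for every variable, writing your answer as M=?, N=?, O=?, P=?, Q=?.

M=5, N=3, O=2, P=1, Q=4

N's domain is down to {3}, so N = 3. So M can't be 3.
Q has just one choice, so Q = 4. So O, P can't be 4.
O's domain is down to {2}, so O = 2. Remove 2 from M.
P's domain is down to {1}, so P = 1. So M can't be 1.
That leaves M = 5.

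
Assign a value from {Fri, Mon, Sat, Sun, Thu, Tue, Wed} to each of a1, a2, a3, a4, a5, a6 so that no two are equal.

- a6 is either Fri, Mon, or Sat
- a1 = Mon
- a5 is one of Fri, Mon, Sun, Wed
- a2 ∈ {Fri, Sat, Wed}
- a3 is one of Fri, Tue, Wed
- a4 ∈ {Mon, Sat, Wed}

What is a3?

Tue

a1 must be Mon (only option left). Remove Mon from a4, a5, a6.
The 5 still-open variables together cover exactly {Fri, Sat, Sun, Tue, Wed} — 5 values for 5 variables — and Sun appears only in a5's list, so a5 = Sun.
Among the 4 still-open variables, Tue fits only a3 (and all 4 values in {Fri, Sat, Tue, Wed} must be used), so a3 = Tue.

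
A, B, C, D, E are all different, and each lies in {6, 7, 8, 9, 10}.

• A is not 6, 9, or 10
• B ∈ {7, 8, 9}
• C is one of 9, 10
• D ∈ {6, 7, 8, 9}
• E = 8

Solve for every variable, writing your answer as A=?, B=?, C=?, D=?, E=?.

E must be 8 (only option left). Remove 8 from A, B, D.
A has just one choice, so A = 7. Strike 7 from B, D.
B must be 9 (only option left). So C, D can't be 9.
C must be 10 (only option left).
D has just one choice, so D = 6.

A=7, B=9, C=10, D=6, E=8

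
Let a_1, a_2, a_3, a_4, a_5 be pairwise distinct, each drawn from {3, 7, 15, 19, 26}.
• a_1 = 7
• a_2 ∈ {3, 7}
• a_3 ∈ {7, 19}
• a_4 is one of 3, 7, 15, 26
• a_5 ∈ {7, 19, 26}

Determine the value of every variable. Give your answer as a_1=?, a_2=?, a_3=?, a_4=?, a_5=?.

a_1 must be 7 (only option left). Strike 7 from a_2, a_3, a_4, a_5.
a_2 must be 3 (only option left). Remove 3 from a_4.
a_3 has just one choice, so a_3 = 19. Remove 19 from a_5.
That leaves a_5 = 26. Strike 26 from a_4.
That leaves a_4 = 15.

a_1=7, a_2=3, a_3=19, a_4=15, a_5=26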